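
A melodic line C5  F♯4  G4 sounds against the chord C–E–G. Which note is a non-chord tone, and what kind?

The harmony at that moment is C major triad (C, E, G); F♯4 is not a chord tone.
It is approached by leap down from C5 and left by step up to G4.
Leap in, step out — an appoggiatura.

F♯4 is an appoggiatura.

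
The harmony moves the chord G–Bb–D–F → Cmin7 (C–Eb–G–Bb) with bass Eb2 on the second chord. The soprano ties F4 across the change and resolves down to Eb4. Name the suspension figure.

At the second chord the bass is Eb2. The suspended F4 lies a ninth above the bass; after resolving down by step to Eb4, the interval above the bass becomes an octave.
Suspension figures are named by those two intervals: 9–8.

9–8 suspension.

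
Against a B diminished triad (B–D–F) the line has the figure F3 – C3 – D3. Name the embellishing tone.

C3 is an appoggiatura.

The harmony at that moment is B diminished triad (B, D, F); C3 is not a chord tone.
It is approached by leap down from F3 and left by step up to D3.
Leap in, step out — an appoggiatura.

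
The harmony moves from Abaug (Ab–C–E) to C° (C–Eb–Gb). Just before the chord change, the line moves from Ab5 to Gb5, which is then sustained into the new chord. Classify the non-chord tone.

Gb5 is an anticipation.

The harmony at that moment is Ab augmented triad (Ab, C, E); Gb5 is not a chord tone.
It is approached by step down from Ab5 and then sustained as the same pitch into the next harmony.
Arriving early and becoming a chord tone when the harmony changes — an anticipation.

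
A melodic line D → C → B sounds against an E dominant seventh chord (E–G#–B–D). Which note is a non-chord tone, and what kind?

C is a passing tone.

The harmony at that moment is E dominant seventh chord (E, G#, B, D); C is not a chord tone.
It is approached by step down from D and left by step down to B.
Step in, step out in the same direction — a passing tone.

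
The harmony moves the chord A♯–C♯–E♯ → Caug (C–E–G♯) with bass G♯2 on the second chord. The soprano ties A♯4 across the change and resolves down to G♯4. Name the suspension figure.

9–8 suspension.

At the second chord the bass is G♯2. The suspended A♯4 lies a ninth above the bass; after resolving down by step to G♯4, the interval above the bass becomes an octave.
Suspension figures are named by those two intervals: 9–8.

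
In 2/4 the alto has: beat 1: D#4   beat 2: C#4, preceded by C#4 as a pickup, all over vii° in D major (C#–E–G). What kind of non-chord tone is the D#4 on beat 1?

Upper neighbor tone.

The harmony at that moment is C# diminished triad (C#, E, G); D#4 is not a chord tone.
It is approached by step up from C#4 and left by step down to C#4.
Step away and step back to the same note — a neighbor tone (upper neighbor).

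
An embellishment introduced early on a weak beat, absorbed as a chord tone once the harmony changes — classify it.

Anticipation.

Approach: ahead of the chord change (typically by step), so it is dissonant against the current harmony. Departure: none — the same pitch is restated or held and is a chord tone of the new harmony.
Dissonant first, consonant once the harmony catches up: the note simply arrives early — an anticipation. (The reverse timing, consonant first and dissonant after the change, would be a suspension or retardation.)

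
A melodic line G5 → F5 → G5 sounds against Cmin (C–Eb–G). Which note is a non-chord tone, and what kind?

F5 is a neighbor tone.

The harmony at that moment is C minor triad (C, Eb, G); F5 is not a chord tone.
It is approached by step down from G5 and left by step up to G5.
Step away and step back to the same note — a neighbor tone (lower neighbor).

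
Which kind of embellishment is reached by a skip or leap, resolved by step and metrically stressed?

Appoggiatura.

Approach: by leap. Departure: by step. Metric position: strong.
Leap in, step out, in a metrically strong position — an appoggiatura. (It is the mirror image of the escape tone, which steps in and leaps out from a weak position.)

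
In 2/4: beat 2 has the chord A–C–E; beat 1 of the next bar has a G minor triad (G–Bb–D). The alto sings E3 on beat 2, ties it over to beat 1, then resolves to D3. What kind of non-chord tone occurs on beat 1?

The harmony at that moment is G minor triad (G, Bb, D); E3 is not a chord tone.
It is held over (the same pitch as the preceding E3) and left by step down to D3.
Held over from the previous chord and resolving down by step — a suspension.

Suspension.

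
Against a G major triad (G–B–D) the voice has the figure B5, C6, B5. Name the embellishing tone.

The harmony at that moment is G major triad (G, B, D); C6 is not a chord tone.
It is approached by step up from B5 and left by step down to B5.
Step away and step back to the same note — a neighbor tone (upper neighbor).

C6 is a neighbor tone.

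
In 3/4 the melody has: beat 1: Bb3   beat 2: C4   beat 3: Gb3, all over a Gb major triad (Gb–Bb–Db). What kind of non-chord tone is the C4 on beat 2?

Escape tone.

The harmony at that moment is Gb major triad (Gb, Bb, Db); C4 is not a chord tone.
It is approached by step up from Bb3 and left by leap down to Gb3.
Step in, leap out, on a weak beat — an escape tone.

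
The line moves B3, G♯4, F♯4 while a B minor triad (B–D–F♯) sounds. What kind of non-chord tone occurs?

The harmony at that moment is B minor triad (B, D, F♯); G♯4 is not a chord tone.
It is approached by leap up from B3 and left by step down to F♯4.
Leap in, step out — an appoggiatura.

G♯4 is an appoggiatura.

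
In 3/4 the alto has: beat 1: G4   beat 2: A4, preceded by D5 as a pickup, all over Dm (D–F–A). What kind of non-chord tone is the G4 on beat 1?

The harmony at that moment is D minor triad (D, F, A); G4 is not a chord tone.
It is approached by leap down from D5 and left by step up to A4.
Leap in, step out, metrically accented — an appoggiatura.

Appoggiatura.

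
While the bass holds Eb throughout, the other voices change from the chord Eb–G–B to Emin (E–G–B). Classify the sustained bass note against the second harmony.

Pedal tone (pedal point).

The harmony at that moment is E minor triad (E, G, B); Eb is not a chord tone.
It is held over (the same pitch as the preceding Eb) and then sustained as the same pitch into the next harmony.
Sustained through a change of harmony — a pedal tone.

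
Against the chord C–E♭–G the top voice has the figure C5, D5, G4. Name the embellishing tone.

D5 is an escape tone.

The harmony at that moment is C minor triad (C, E♭, G); D5 is not a chord tone.
It is approached by step up from C5 and left by leap down to G4.
Step in, leap out — an escape tone.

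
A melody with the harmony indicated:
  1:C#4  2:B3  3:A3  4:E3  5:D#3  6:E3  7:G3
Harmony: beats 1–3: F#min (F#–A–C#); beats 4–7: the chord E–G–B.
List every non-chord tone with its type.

The harmony at that moment is F# minor triad (F#, A, C#); B3 is not a chord tone.
It is approached by step down from C#4 and left by step down to A3.
Step in, step out in the same direction — a passing tone.
The harmony at that moment is E minor triad (E, G, B); D#3 is not a chord tone.
It is approached by step down from E3 and left by step up to E3.
Step away and step back to the same note — a neighbor tone (lower neighbor).

B3 (beat 2) — passing tone; D#3 (beat 5) — neighbor tone.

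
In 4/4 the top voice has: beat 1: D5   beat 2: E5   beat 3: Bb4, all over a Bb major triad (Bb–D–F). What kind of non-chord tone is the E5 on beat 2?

The harmony at that moment is Bb major triad (Bb, D, F); E5 is not a chord tone.
It is approached by step up from D5 and left by leap down to Bb4.
Step in, leap out, on a weak beat — an escape tone.

Escape tone.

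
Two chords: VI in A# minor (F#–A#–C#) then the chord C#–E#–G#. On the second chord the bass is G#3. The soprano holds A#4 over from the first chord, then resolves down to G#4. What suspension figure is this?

9–8 suspension.

At the second chord the bass is G#3. The suspended A#4 lies a ninth above the bass; after resolving down by step to G#4, the interval above the bass becomes an octave.
Suspension figures are named by those two intervals: 9–8.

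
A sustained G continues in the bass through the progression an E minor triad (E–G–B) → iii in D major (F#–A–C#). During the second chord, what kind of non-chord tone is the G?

The harmony at that moment is F# minor triad (F#, A, C#); G is not a chord tone.
It is held over (the same pitch as the preceding G) and then sustained as the same pitch into the next harmony.
Sustained through a change of harmony — a pedal tone.

Pedal tone (pedal point).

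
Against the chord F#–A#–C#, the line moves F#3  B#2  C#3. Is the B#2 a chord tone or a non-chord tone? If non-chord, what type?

Non-chord tone — an appoggiatura.

The harmony at that moment is F# major triad (F#, A#, C#); B#2 is not a chord tone.
It is approached by leap down from F#3 and left by step up to C#3.
Leap in, step out — an appoggiatura.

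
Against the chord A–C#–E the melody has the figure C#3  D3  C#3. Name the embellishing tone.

D3 is a neighbor tone.

The harmony at that moment is A major triad (A, C#, E); D3 is not a chord tone.
It is approached by step up from C#3 and left by step down to C#3.
Step away and step back to the same note — a neighbor tone (upper neighbor).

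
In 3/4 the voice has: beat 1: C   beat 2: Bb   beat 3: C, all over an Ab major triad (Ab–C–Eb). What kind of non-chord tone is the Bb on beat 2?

Lower neighbor tone.

The harmony at that moment is Ab major triad (Ab, C, Eb); Bb is not a chord tone.
It is approached by step down from C and left by step up to C.
Step away and step back to the same note — a neighbor tone (lower neighbor).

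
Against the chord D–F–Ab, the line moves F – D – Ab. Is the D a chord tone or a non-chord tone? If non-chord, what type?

Chord tone (the root of D diminished triad).

D diminished triad contains D, F, Ab; D is the root, so it is a chord tone.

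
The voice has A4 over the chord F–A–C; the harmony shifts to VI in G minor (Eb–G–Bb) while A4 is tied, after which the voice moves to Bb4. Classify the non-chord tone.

The harmony at that moment is Eb major triad (Eb, G, Bb); A4 is not a chord tone.
It is held over (the same pitch as the preceding A4) and left by step up to Bb4.
Held over from the previous chord and resolving up by step — a retardation.

A4 is a retardation.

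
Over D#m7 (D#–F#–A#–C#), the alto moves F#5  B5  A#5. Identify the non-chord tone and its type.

B5 is an appoggiatura.

The harmony at that moment is D# minor seventh chord (D#, F#, A#, C#); B5 is not a chord tone.
It is approached by leap up from F#5 and left by step down to A#5.
Leap in, step out — an appoggiatura.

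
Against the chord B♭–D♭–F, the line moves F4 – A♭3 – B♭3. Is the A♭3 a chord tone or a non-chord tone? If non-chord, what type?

Non-chord tone — an appoggiatura.

The harmony at that moment is B♭ minor triad (B♭, D♭, F); A♭3 is not a chord tone.
It is approached by leap down from F4 and left by step up to B♭3.
Leap in, step out — an appoggiatura.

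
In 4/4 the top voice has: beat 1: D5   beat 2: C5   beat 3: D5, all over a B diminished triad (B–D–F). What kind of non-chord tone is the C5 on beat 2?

The harmony at that moment is B diminished triad (B, D, F); C5 is not a chord tone.
It is approached by step down from D5 and left by step up to D5.
Step away and step back to the same note — a neighbor tone (lower neighbor).

Lower neighbor tone.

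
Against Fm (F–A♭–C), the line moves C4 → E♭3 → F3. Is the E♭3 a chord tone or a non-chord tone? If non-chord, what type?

The harmony at that moment is F minor triad (F, A♭, C); E♭3 is not a chord tone.
It is approached by leap down from C4 and left by step up to F3.
Leap in, step out — an appoggiatura.

Non-chord tone — an appoggiatura.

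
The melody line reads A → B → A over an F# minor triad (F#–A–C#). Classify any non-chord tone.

The harmony at that moment is F# minor triad (F#, A, C#); B is not a chord tone.
It is approached by step up from A and left by step down to A.
Step away and step back to the same note — a neighbor tone (upper neighbor).

B is a neighbor tone.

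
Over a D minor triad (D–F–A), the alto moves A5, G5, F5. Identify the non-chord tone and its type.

The harmony at that moment is D minor triad (D, F, A); G5 is not a chord tone.
It is approached by step down from A5 and left by step down to F5.
Step in, step out in the same direction — a passing tone.

G5 is a passing tone.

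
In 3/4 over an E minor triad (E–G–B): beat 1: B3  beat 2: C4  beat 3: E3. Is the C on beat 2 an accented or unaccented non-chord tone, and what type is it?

Unaccented escape tone.

The harmony at that moment is E minor triad (E, G, B); C4 is not a chord tone.
It is approached by step up from B3 and left by leap down to E3.
Step in, leap out — an escape tone.
It falls on a weak beat, so it is unaccented.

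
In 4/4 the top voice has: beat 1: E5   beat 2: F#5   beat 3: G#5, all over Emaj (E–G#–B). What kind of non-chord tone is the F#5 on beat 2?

The harmony at that moment is E major triad (E, G#, B); F#5 is not a chord tone.
It is approached by step up from E5 and left by step up to G#5.
Step in, step out in the same direction — a passing tone.

Passing tone.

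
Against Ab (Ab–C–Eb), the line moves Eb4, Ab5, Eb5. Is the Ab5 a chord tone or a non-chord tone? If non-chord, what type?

Ab major triad contains Ab, C, Eb; Ab is the root, so it is a chord tone.

Chord tone (the root of Ab major triad).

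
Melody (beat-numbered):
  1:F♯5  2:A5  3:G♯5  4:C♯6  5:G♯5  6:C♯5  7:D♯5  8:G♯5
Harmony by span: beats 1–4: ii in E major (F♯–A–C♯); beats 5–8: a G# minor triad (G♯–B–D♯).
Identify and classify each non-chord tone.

The harmony at that moment is F♯ minor triad (F♯, A, C♯); G♯5 is not a chord tone.
It is approached by step down from A5 and left by leap up to C♯6.
Step in, leap out — an escape tone.
The harmony at that moment is G♯ minor triad (G♯, B, D♯); C♯5 is not a chord tone.
It is approached by leap down from G♯5 and left by step up to D♯5.
Leap in, step out — an appoggiatura.

G♯5 (beat 3) — escape tone; C♯5 (beat 6) — appoggiatura.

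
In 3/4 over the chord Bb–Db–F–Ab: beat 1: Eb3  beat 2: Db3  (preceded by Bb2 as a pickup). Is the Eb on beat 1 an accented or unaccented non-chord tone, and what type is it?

The harmony at that moment is Bb minor seventh chord (Bb, Db, F, Ab); Eb3 is not a chord tone.
It is approached by leap up from Bb2 and left by step down to Db3.
Leap in, step out — an appoggiatura.
It falls on the downbeat, so it is accented.

Accented appoggiatura.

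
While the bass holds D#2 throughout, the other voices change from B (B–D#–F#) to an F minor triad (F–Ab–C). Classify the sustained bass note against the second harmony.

The harmony at that moment is F minor triad (F, Ab, C); D#2 is not a chord tone.
It is held over (the same pitch as the preceding D#2) and then sustained as the same pitch into the next harmony.
Sustained through a change of harmony — a pedal tone.

Pedal tone (pedal point).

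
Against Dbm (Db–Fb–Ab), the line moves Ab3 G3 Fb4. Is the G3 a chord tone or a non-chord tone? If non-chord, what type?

The harmony at that moment is Db minor triad (Db, Fb, Ab); G3 is not a chord tone.
It is approached by step down from Ab3 and left by leap up to Fb4.
Step in, leap out — an escape tone.

Non-chord tone — an escape tone.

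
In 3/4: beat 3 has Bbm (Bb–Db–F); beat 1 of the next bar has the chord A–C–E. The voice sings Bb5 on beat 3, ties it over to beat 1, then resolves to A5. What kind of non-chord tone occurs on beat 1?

Suspension.

The harmony at that moment is A minor triad (A, C, E); Bb5 is not a chord tone.
It is held over (the same pitch as the preceding Bb5) and left by step down to A5.
Held over from the previous chord and resolving down by step — a suspension.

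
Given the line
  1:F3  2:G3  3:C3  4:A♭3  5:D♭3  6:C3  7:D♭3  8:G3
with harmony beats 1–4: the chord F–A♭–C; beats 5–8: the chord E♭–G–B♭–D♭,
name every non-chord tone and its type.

G3 (beat 2) — escape tone; C3 (beat 6) — neighbor tone.

The harmony at that moment is F minor triad (F, A♭, C); G3 is not a chord tone.
It is approached by step up from F3 and left by leap down to C3.
Step in, leap out — an escape tone.
The harmony at that moment is E♭ dominant seventh chord (E♭, G, B♭, D♭); C3 is not a chord tone.
It is approached by step down from D♭3 and left by step up to D♭3.
Step away and step back to the same note — a neighbor tone (lower neighbor).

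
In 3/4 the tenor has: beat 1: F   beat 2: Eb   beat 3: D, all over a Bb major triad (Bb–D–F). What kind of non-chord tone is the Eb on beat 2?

The harmony at that moment is Bb major triad (Bb, D, F); Eb is not a chord tone.
It is approached by step down from F and left by step down to D.
Step in, step out in the same direction — a passing tone.

Passing tone.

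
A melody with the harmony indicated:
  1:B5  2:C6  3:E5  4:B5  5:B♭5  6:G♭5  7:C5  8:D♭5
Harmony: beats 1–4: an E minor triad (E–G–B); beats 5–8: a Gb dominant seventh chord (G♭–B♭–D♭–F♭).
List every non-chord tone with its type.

C6 (beat 2) — escape tone; C5 (beat 7) — appoggiatura.

The harmony at that moment is E minor triad (E, G, B); C6 is not a chord tone.
It is approached by step up from B5 and left by leap down to E5.
Step in, leap out — an escape tone.
The harmony at that moment is G♭ dominant seventh chord (G♭, B♭, D♭, F♭); C5 is not a chord tone.
It is approached by leap down from G♭5 and left by step up to D♭5.
Leap in, step out — an appoggiatura.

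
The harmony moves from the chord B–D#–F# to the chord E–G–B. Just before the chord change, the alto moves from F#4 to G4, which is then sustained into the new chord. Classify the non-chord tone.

The harmony at that moment is B major triad (B, D#, F#); G4 is not a chord tone.
It is approached by step up from F#4 and then sustained as the same pitch into the next harmony.
Arriving early and becoming a chord tone when the harmony changes — an anticipation.

G4 is an anticipation.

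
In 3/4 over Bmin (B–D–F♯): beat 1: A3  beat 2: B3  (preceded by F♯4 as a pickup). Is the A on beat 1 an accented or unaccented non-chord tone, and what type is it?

Accented appoggiatura.

The harmony at that moment is B minor triad (B, D, F♯); A3 is not a chord tone.
It is approached by leap down from F♯4 and left by step up to B3.
Leap in, step out — an appoggiatura.
It falls on the downbeat, so it is accented.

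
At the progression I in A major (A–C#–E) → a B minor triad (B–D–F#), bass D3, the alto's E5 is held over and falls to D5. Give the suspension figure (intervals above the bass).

At the second chord the bass is D3. The suspended E5 lies a ninth above the bass; after resolving down by step to D5, the interval above the bass becomes an octave.
Suspension figures are named by those two intervals: 9–8.

9–8 suspension.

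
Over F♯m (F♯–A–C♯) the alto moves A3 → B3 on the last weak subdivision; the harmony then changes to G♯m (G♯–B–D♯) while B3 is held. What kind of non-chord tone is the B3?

The harmony at that moment is F♯ minor triad (F♯, A, C♯); B3 is not a chord tone.
It is approached by step up from A3 and then sustained as the same pitch into the next harmony.
Arriving early and becoming a chord tone when the harmony changes — an anticipation.

B3 is an anticipation.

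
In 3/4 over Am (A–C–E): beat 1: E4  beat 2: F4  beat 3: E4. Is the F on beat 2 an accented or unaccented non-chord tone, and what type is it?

The harmony at that moment is A minor triad (A, C, E); F4 is not a chord tone.
It is approached by step up from E4 and left by step down to E4.
Step away and step back to the same note — a neighbor tone (upper neighbor).
It falls on a weak beat, so it is unaccented.

Unaccented neighbor tone.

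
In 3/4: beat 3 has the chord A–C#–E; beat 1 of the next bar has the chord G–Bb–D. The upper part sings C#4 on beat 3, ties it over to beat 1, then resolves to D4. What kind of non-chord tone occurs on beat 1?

Retardation.

The harmony at that moment is G minor triad (G, Bb, D); C#4 is not a chord tone.
It is held over (the same pitch as the preceding C#4) and left by step up to D4.
Held over from the previous chord and resolving up by step — a retardation.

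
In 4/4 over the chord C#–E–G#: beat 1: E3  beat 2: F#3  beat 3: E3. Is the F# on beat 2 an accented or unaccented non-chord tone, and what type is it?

The harmony at that moment is C# minor triad (C#, E, G#); F#3 is not a chord tone.
It is approached by step up from E3 and left by step down to E3.
Step away and step back to the same note — a neighbor tone (upper neighbor).
It falls on a weak beat, so it is unaccented.

Unaccented neighbor tone.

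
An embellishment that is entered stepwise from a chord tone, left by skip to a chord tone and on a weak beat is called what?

Escape tone.

Approach: by step. Departure: by leap. Metric position: weak.
Step in, leap out, from a weak position — an escape tone (échappée). (It is the mirror image of the appoggiatura, which leaps in and steps out on a strong beat.)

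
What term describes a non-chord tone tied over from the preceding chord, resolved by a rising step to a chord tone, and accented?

Retardation.

Approach: by preparation — the pitch is first a chord tone, then held (tied or repeated) while the harmony changes under it. Departure: up by step. Metric position: strong.
A prepared dissonance that resolves upward by step — a retardation. (The same figure resolving downward would be a suspension.)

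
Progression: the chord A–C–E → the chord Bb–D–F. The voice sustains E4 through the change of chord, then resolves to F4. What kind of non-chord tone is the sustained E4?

The harmony at that moment is Bb major triad (Bb, D, F); E4 is not a chord tone.
It is held over (the same pitch as the preceding E4) and left by step up to F4.
Held over from the previous chord and resolving up by step — a retardation.

E4 is a retardation.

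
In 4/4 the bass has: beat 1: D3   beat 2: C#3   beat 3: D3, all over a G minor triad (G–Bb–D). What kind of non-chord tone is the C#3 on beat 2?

The harmony at that moment is G minor triad (G, Bb, D); C#3 is not a chord tone.
It is approached by step down from D3 and left by step up to D3.
Step away and step back to the same note — a neighbor tone (lower neighbor).

Lower neighbor tone.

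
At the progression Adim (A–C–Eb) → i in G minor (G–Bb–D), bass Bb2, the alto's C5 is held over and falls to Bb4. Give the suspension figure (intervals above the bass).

At the second chord the bass is Bb2. The suspended C5 lies a ninth above the bass; after resolving down by step to Bb4, the interval above the bass becomes an octave.
Suspension figures are named by those two intervals: 9–8.

9–8 suspension.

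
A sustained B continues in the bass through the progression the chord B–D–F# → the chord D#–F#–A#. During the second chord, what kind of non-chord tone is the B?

The harmony at that moment is D# minor triad (D#, F#, A#); B is not a chord tone.
It is held over (the same pitch as the preceding B) and then sustained as the same pitch into the next harmony.
Sustained through a change of harmony — a pedal tone.

Pedal tone (pedal point).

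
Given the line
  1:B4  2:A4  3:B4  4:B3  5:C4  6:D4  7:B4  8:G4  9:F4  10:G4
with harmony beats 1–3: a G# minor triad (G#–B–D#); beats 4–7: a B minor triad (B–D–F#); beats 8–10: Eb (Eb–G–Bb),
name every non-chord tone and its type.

The harmony at that moment is G# minor triad (G#, B, D#); A4 is not a chord tone.
It is approached by step down from B4 and left by step up to B4.
Step away and step back to the same note — a neighbor tone (lower neighbor).
The harmony at that moment is B minor triad (B, D, F#); C4 is not a chord tone.
It is approached by step up from B3 and left by step up to D4.
Step in, step out in the same direction — a passing tone.
The harmony at that moment is Eb major triad (Eb, G, Bb); F4 is not a chord tone.
It is approached by step down from G4 and left by step up to G4.
Step away and step back to the same note — a neighbor tone (lower neighbor).

A4 (beat 2) — neighbor tone; C4 (beat 5) — passing tone; F4 (beat 9) — neighbor tone.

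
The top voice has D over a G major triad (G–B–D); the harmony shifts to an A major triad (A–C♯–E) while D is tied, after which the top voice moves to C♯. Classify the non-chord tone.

D is a suspension.

The harmony at that moment is A major triad (A, C♯, E); D is not a chord tone.
It is held over (the same pitch as the preceding D) and left by step down to C♯.
Held over from the previous chord and resolving down by step — a suspension.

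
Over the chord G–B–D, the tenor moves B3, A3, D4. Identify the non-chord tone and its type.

The harmony at that moment is G major triad (G, B, D); A3 is not a chord tone.
It is approached by step down from B3 and left by leap up to D4.
Step in, leap out — an escape tone.

A3 is an escape tone.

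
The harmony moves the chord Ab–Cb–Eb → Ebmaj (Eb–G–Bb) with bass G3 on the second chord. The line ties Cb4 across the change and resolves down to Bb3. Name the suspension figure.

4–3 suspension.

At the second chord the bass is G3. The suspended Cb4 lies a fourth above the bass; after resolving down by step to Bb3, the interval above the bass becomes a third.
Suspension figures are named by those two intervals: 4–3.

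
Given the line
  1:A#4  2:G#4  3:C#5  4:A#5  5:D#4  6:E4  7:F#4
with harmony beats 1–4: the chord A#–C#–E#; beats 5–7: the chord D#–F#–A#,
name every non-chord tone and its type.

The harmony at that moment is A# minor triad (A#, C#, E#); G#4 is not a chord tone.
It is approached by step down from A#4 and left by leap up to C#5.
Step in, leap out — an escape tone.
The harmony at that moment is D# minor triad (D#, F#, A#); E4 is not a chord tone.
It is approached by step up from D#4 and left by step up to F#4.
Step in, step out in the same direction — a passing tone.

G#4 (beat 2) — escape tone; E4 (beat 6) — passing tone.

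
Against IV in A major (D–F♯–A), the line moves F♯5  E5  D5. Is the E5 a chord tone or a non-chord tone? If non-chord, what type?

The harmony at that moment is D major triad (D, F♯, A); E5 is not a chord tone.
It is approached by step down from F♯5 and left by step down to D5.
Step in, step out in the same direction — a passing tone.

Non-chord tone — a passing tone.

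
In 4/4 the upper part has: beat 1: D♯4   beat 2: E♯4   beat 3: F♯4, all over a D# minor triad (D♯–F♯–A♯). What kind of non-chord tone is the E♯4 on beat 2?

The harmony at that moment is D♯ minor triad (D♯, F♯, A♯); E♯4 is not a chord tone.
It is approached by step up from D♯4 and left by step up to F♯4.
Step in, step out in the same direction — a passing tone.

Passing tone.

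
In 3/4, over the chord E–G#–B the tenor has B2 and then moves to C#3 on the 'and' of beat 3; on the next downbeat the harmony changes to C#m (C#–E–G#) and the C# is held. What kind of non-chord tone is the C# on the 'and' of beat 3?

The harmony at that moment is E major triad (E, G#, B); C#3 is not a chord tone.
It is approached by step up from B2 and then sustained as the same pitch into the next harmony.
Arriving early and becoming a chord tone when the harmony changes — an anticipation.

Anticipation.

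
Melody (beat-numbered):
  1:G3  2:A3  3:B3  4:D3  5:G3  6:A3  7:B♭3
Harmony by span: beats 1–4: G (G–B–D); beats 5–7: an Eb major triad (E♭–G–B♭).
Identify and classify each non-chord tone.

The harmony at that moment is G major triad (G, B, D); A3 is not a chord tone.
It is approached by step up from G3 and left by step up to B3.
Step in, step out in the same direction — a passing tone.
The harmony at that moment is E♭ major triad (E♭, G, B♭); A3 is not a chord tone.
It is approached by step up from G3 and left by step up to B♭3.
Step in, step out in the same direction — a passing tone.

A3 (beat 2) — passing tone; A3 (beat 6) — passing tone.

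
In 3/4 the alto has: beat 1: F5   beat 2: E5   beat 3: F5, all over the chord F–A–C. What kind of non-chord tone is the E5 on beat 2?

The harmony at that moment is F major triad (F, A, C); E5 is not a chord tone.
It is approached by step down from F5 and left by step up to F5.
Step away and step back to the same note — a neighbor tone (lower neighbor).

Lower neighbor tone.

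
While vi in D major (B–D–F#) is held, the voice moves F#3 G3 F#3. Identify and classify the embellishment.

G3 is a neighbor tone.

The harmony at that moment is B minor triad (B, D, F#); G3 is not a chord tone.
It is approached by step up from F#3 and left by step down to F#3.
Step away and step back to the same note — a neighbor tone (upper neighbor).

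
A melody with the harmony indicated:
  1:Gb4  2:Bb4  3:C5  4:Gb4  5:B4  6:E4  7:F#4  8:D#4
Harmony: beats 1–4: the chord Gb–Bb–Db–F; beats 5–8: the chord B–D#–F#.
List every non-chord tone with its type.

C5 (beat 3) — escape tone; E4 (beat 6) — appoggiatura.

The harmony at that moment is Gb major seventh chord (Gb, Bb, Db, F); C5 is not a chord tone.
It is approached by step up from Bb4 and left by leap down to Gb4.
Step in, leap out — an escape tone.
The harmony at that moment is B major triad (B, D#, F#); E4 is not a chord tone.
It is approached by leap down from B4 and left by step up to F#4.
Leap in, step out — an appoggiatura.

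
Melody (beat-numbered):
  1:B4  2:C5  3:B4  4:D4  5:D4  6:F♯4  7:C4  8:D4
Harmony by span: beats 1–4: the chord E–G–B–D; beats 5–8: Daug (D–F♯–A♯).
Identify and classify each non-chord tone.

C5 (beat 2) — neighbor tone; C4 (beat 7) — appoggiatura.

The harmony at that moment is E minor seventh chord (E, G, B, D); C5 is not a chord tone.
It is approached by step up from B4 and left by step down to B4.
Step away and step back to the same note — a neighbor tone (upper neighbor).
The harmony at that moment is D augmented triad (D, F♯, A♯); C4 is not a chord tone.
It is approached by leap down from F♯4 and left by step up to D4.
Leap in, step out — an appoggiatura.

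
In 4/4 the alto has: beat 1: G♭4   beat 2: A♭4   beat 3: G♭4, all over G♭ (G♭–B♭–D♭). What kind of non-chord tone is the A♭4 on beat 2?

The harmony at that moment is G♭ major triad (G♭, B♭, D♭); A♭4 is not a chord tone.
It is approached by step up from G♭4 and left by step down to G♭4.
Step away and step back to the same note — a neighbor tone (upper neighbor).

Upper neighbor tone.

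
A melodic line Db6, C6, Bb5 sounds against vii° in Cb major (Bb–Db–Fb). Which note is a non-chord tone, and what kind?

C6 is a passing tone.

The harmony at that moment is Bb diminished triad (Bb, Db, Fb); C6 is not a chord tone.
It is approached by step down from Db6 and left by step down to Bb5.
Step in, step out in the same direction — a passing tone.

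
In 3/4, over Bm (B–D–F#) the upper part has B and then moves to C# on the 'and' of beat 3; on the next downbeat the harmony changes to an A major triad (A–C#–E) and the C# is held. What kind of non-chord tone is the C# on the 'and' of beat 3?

The harmony at that moment is B minor triad (B, D, F#); C# is not a chord tone.
It is approached by step up from B and then sustained as the same pitch into the next harmony.
Arriving early and becoming a chord tone when the harmony changes — an anticipation.

Anticipation.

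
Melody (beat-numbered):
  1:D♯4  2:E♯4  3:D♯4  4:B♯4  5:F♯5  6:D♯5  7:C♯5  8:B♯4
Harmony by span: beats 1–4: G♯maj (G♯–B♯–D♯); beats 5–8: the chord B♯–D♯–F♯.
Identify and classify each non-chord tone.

E♯4 (beat 2) — neighbor tone; C♯5 (beat 7) — passing tone.

The harmony at that moment is G♯ major triad (G♯, B♯, D♯); E♯4 is not a chord tone.
It is approached by step up from D♯4 and left by step down to D♯4.
Step away and step back to the same note — a neighbor tone (upper neighbor).
The harmony at that moment is B♯ diminished triad (B♯, D♯, F♯); C♯5 is not a chord tone.
It is approached by step down from D♯5 and left by step down to B♯4.
Step in, step out in the same direction — a passing tone.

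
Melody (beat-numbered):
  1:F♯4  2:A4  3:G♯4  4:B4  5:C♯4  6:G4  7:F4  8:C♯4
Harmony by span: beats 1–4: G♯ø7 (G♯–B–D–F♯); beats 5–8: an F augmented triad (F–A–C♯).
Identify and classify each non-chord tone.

The harmony at that moment is G♯ half-diminished seventh chord (G♯, B, D, F♯); A4 is not a chord tone.
It is approached by leap up from F♯4 and left by step down to G♯4.
Leap in, step out — an appoggiatura.
The harmony at that moment is F augmented triad (F, A, C♯); G4 is not a chord tone.
It is approached by leap up from C♯4 and left by step down to F4.
Leap in, step out — an appoggiatura.

A4 (beat 2) — appoggiatura; G4 (beat 6) — appoggiatura.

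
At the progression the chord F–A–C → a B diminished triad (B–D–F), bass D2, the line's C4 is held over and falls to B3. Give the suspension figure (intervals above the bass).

At the second chord the bass is D2. The suspended C4 lies a seventh above the bass; after resolving down by step to B3, the interval above the bass becomes a sixth.
Suspension figures are named by those two intervals: 7–6.

7–6 suspension.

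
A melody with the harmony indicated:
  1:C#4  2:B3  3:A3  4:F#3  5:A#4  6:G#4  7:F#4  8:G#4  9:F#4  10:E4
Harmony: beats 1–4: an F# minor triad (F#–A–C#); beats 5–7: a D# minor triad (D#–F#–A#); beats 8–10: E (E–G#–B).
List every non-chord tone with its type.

The harmony at that moment is F# minor triad (F#, A, C#); B3 is not a chord tone.
It is approached by step down from C#4 and left by step down to A3.
Step in, step out in the same direction — a passing tone.
The harmony at that moment is D# minor triad (D#, F#, A#); G#4 is not a chord tone.
It is approached by step down from A#4 and left by step down to F#4.
Step in, step out in the same direction — a passing tone.
The harmony at that moment is E major triad (E, G#, B); F#4 is not a chord tone.
It is approached by step down from G#4 and left by step down to E4.
Step in, step out in the same direction — a passing tone.

B3 (beat 2) — passing tone; G#4 (beat 6) — passing tone; F#4 (beat 9) — passing tone.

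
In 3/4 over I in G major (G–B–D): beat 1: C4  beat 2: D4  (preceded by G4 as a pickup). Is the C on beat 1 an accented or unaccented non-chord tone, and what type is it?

Accented appoggiatura.

The harmony at that moment is G major triad (G, B, D); C4 is not a chord tone.
It is approached by leap down from G4 and left by step up to D4.
Leap in, step out — an appoggiatura.
It falls on the downbeat, so it is accented.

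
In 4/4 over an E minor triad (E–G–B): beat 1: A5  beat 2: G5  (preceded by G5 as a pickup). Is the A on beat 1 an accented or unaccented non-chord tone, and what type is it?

The harmony at that moment is E minor triad (E, G, B); A5 is not a chord tone.
It is approached by step up from G5 and left by step down to G5.
Step away and step back to the same note — a neighbor tone (upper neighbor).
It falls on the downbeat, so it is accented.

Accented neighbor tone.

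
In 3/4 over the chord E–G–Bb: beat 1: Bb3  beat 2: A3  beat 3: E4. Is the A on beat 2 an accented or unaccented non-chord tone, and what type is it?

Unaccented escape tone.

The harmony at that moment is E diminished triad (E, G, Bb); A3 is not a chord tone.
It is approached by step down from Bb3 and left by leap up to E4.
Step in, leap out — an escape tone.
It falls on a weak beat, so it is unaccented.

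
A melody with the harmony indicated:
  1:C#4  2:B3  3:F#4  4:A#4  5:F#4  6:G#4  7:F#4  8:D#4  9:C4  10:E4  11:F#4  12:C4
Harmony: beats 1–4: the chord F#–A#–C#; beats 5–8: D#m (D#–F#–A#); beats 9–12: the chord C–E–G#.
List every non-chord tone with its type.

B3 (beat 2) — escape tone; G#4 (beat 6) — neighbor tone; F#4 (beat 11) — escape tone.

The harmony at that moment is F# major triad (F#, A#, C#); B3 is not a chord tone.
It is approached by step down from C#4 and left by leap up to F#4.
Step in, leap out — an escape tone.
The harmony at that moment is D# minor triad (D#, F#, A#); G#4 is not a chord tone.
It is approached by step up from F#4 and left by step down to F#4.
Step away and step back to the same note — a neighbor tone (upper neighbor).
The harmony at that moment is C augmented triad (C, E, G#); F#4 is not a chord tone.
It is approached by step up from E4 and left by leap down to C4.
Step in, leap out — an escape tone.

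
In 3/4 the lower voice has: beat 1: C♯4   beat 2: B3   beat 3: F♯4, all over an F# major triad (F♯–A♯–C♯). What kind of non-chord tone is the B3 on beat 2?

The harmony at that moment is F♯ major triad (F♯, A♯, C♯); B3 is not a chord tone.
It is approached by step down from C♯4 and left by leap up to F♯4.
Step in, leap out, on a weak beat — an escape tone.

Escape tone.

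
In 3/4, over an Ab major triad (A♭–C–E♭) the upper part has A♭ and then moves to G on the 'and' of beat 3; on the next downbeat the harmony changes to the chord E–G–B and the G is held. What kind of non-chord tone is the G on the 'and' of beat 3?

Anticipation.

The harmony at that moment is A♭ major triad (A♭, C, E♭); G is not a chord tone.
It is approached by step down from A♭ and then sustained as the same pitch into the next harmony.
Arriving early and becoming a chord tone when the harmony changes — an anticipation.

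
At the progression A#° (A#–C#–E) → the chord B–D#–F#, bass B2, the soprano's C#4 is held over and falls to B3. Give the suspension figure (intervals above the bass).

At the second chord the bass is B2. The suspended C#4 lies a ninth above the bass; after resolving down by step to B3, the interval above the bass becomes an octave.
Suspension figures are named by those two intervals: 9–8.

9–8 suspension.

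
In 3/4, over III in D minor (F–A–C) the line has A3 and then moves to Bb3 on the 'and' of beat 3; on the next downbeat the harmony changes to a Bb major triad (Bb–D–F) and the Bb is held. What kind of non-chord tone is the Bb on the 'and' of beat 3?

Anticipation.

The harmony at that moment is F major triad (F, A, C); Bb3 is not a chord tone.
It is approached by step up from A3 and then sustained as the same pitch into the next harmony.
Arriving early and becoming a chord tone when the harmony changes — an anticipation.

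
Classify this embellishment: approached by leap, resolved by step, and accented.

Approach: by leap. Departure: by step. Metric position: strong.
Leap in, step out, in a metrically strong position — an appoggiatura. (It is the mirror image of the escape tone, which steps in and leaps out from a weak position.)

Appoggiatura.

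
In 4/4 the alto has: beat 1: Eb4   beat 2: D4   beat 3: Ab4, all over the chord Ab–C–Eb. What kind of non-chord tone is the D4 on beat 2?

Escape tone.

The harmony at that moment is Ab major triad (Ab, C, Eb); D4 is not a chord tone.
It is approached by step down from Eb4 and left by leap up to Ab4.
Step in, leap out, on a weak beat — an escape tone.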